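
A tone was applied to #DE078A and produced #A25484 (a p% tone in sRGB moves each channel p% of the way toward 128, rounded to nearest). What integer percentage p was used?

#DE078A is rgb(222, 7, 138); #A25484 is rgb(162, 84, 132).
On the G channel (widest range): 84 ≈ 7 + (p/100)(128 − 7), so p ≈ 100×(84 − 7)/(128 − 7) = 7700/121 = 63.64.
p = 64 reproduces all three channels after rounding.

64%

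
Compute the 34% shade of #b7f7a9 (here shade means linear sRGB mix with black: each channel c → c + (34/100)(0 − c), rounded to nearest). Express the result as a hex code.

#b7f7a9 is rgb(183, 247, 169).
Per channel, c → c + 0.34(0 − c):
  R: 183 − 62.22 = 120.78 → 121
  G: 247 − 83.98 = 163.02 → 163
  B: 169 + 0.34×(0−169) = 169 − 57.46 = 111.54 → 112
rgb(121, 163, 112) = #79a370.

#79a370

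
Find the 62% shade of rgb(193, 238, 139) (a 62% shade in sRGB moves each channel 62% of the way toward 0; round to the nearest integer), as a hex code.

Per channel, c → c + 0.62(0 − c):
  R: 193 + 0.62×(0−193) = 193 − 119.66 = 73.34 → 73
  G: 238 − 147.56 = 90.44 → 90
  B: 139 + 0.62×(0−139) = 139 − 86.18 = 52.82 → 53
rgb(73, 90, 53) = #495A35.

#495A35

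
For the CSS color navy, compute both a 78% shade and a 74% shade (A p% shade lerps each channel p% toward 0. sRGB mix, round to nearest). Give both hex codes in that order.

CSS navy is rgb(0, 0, 128).
78% shade:
  R: 0 + 0.78×(0−0) = 0 + 0 = 0 → 0
  G: 0 + 0.78×(0−0) = 0 + 0 = 0 → 0
  B: 128 − 99.84 = 28.16 → 28
  → #00001C
74% shade:
  R: 0 + 0.74×(0−0) = 0 + 0 = 0 → 0
  G: 0 + 0 = 0 → 0
  B: 128 + 0.74×(0−128) = 128 − 94.72 = 33.28 → 33
  → #000021

#00001C, #000021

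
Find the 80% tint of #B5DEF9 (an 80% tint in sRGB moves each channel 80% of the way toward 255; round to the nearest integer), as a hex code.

#B5DEF9 is rgb(181, 222, 249).
Lerp each channel 80% toward 255:
  R: 181 + 0.8×(255−181) = 181 + 59.2 = 240.2 → 240
  G: 222 + 26.4 = 248.4 → 248
  B: 249 + 0.8×(255−249) = 249 + 4.8 = 253.8 → 254
rgb(240, 248, 254) = #F0F8FE.

#F0F8FE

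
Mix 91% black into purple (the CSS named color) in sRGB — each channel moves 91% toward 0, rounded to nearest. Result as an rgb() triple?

CSS purple is rgb(128, 0, 128).
A 91% shade moves each channel 91% toward 0:
  R: 128 + 0.91×(0−128) = 128 − 116.48 = 11.52 → 12
  G: 0 + 0.91×(0−0) = 0 + 0 = 0 → 0
  B: 128 + 0.91×(0−128) = 128 − 116.48 = 11.52 → 12

rgb(12, 0, 12)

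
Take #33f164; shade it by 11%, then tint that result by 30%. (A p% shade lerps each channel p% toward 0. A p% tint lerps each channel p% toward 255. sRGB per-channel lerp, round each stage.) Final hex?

#6ce28b

#33f164 is rgb(51, 241, 100).
Per channel, c → c + 0.11(0 − c):
  R: 51 − 5.61 = 45.39 → 45
  G: 241 + 0.11×(0−241) = 241 − 26.51 = 214.49 → 214
  B: 100 + 0.11×(0−100) = 100 − 11 = 89 → 89
After the shade: rgb(45, 214, 89) = #2dd659.
Per channel, c → c + 0.3(255 − c):
  R: 45 + 0.3×(255−45) = 45 + 63 = 108 → 108
  G: 214 + 12.3 = 226.3 → 226
  B: 89 + 0.3×(255−89) = 89 + 49.8 = 138.8 → 139
rgb(108, 226, 139) = #6ce28b.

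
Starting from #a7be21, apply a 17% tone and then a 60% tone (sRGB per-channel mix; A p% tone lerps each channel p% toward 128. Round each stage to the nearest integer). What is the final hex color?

#8d9460

#a7be21 is rgb(167, 190, 33).
Lerp each channel 17% toward 128:
  R: 167 − 6.63 = 160.37 → 160
  G: 190 + 0.17×(128−190) = 190 − 10.54 = 179.46 → 179
  B: 33 + 0.17×(128−33) = 33 + 16.15 = 49.15 → 49
After the tone: rgb(160, 179, 49) = #a0b331.
Lerp each channel 60% toward 128:
  R: 160 + 0.6×(128−160) = 160 − 19.2 = 140.8 → 141
  G: 179 + 0.6×(128−179) = 179 − 30.6 = 148.4 → 148
  B: 49 + 0.6×(128−49) = 49 + 47.4 = 96.4 → 96
rgb(141, 148, 96) = #8d9460.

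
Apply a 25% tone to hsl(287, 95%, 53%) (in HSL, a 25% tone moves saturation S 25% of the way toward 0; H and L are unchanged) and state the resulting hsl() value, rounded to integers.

S moves 25% from 95 toward 0: 95 − 23.75 = 71.25 → 71.
H and L are unchanged.

hsl(287, 71%, 53%)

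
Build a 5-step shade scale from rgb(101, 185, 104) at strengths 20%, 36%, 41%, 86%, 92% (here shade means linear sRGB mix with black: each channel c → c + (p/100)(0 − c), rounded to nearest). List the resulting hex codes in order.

#519453, #417643, #3C6D3D, #0E1A0F, #080F08

20%: (101 − 20.2 = 80.8→81, 185 − 37 = 148→148, 104 − 20.8 = 83.2→83) → #519453
36%: (101 − 36.36 = 64.64→65, 185 − 66.6 = 118.4→118, 104 − 37.44 = 66.56→67) → #417643
41%: (101 − 41.41 = 59.59→60, 185 − 75.85 = 109.15→109, 104 − 42.64 = 61.36→61) → #3C6D3D
86%: (101 − 86.86 = 14.14→14, 185 − 159.1 = 25.9→26, 104 − 89.44 = 14.56→15) → #0E1A0F
92%: (101 − 92.92 = 8.08→8, 185 − 170.2 = 14.8→15, 104 − 95.68 = 8.32→8) → #080F08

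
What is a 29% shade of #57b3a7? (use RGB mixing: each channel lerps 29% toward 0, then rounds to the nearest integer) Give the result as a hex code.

#57b3a7 is rgb(87, 179, 167).
A 29% shade moves each channel 29% toward 0:
  R: 87 − 25.23 = 61.77 → 62
  G: 179 + 0.29×(0−179) = 179 − 51.91 = 127.09 → 127
  B: 167 + 0.29×(0−167) = 167 − 48.43 = 118.57 → 119
rgb(62, 127, 119) = #3e7f77.

#3e7f77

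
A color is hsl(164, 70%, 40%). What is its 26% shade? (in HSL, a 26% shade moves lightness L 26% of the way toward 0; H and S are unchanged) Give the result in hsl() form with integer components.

hsl(164, 70%, 30%)

L moves 26% from 40 toward 0: 40 − 10.4 = 29.6 → 30.
H and S are unchanged.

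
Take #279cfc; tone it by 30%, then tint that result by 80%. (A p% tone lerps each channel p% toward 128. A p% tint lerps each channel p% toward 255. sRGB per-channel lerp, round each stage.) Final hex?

#279cfc is rgb(39, 156, 252).
Per channel, c → c + 0.3(128 − c):
  R: 39 + 26.7 = 65.7 → 66
  G: 156 + 0.3×(128−156) = 156 − 8.4 = 147.6 → 148
  B: 252 − 37.2 = 214.8 → 215
After the tone: rgb(66, 148, 215) = #4294d7.
Per channel, c → c + 0.8(255 − c):
  R: 66 + 0.8×(255−66) = 66 + 151.2 = 217.2 → 217
  G: 148 + 0.8×(255−148) = 148 + 85.6 = 233.6 → 234
  B: 215 + 0.8×(255−215) = 215 + 32 = 247 → 247
rgb(217, 234, 247) = #d9eaf7.

#d9eaf7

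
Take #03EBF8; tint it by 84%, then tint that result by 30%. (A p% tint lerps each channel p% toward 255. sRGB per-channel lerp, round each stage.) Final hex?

#E3FDFE

#03EBF8 is rgb(3, 235, 248).
Per channel, c → c + 0.84(255 − c):
  R: 3 + 211.68 = 214.68 → 215
  G: 235 + 16.8 = 251.8 → 252
  B: 248 + 0.84×(255−248) = 248 + 5.88 = 253.88 → 254
After the tint: rgb(215, 252, 254) = #D7FCFE.
A 30% tint moves each channel 30% toward 255:
  R: 215 + 12 = 227 → 227
  G: 252 + 0.3×(255−252) = 252 + 0.9 = 252.9 → 253
  B: 254 + 0.3×(255−254) = 254 + 0.3 = 254.3 → 254
rgb(227, 253, 254) = #E3FDFE.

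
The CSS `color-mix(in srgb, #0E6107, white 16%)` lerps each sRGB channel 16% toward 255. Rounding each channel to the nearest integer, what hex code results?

#0E6107 is rgb(14, 97, 7).
A 16% tint moves each channel 16% toward 255:
  R: 14 + 0.16×(255−14) = 14 + 38.56 = 52.56 → 53
  G: 97 + 25.28 = 122.28 → 122
  B: 7 + 39.68 = 46.68 → 47
rgb(53, 122, 47) = #357A2F.

#357A2F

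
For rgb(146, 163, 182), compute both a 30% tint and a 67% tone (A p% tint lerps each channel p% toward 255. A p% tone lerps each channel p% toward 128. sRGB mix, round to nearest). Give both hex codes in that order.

#B3BFCC, #868C92

30% tint:
  R: 146 + 0.3×(255−146) = 146 + 32.7 = 178.7 → 179
  G: 163 + 0.3×(255−163) = 163 + 27.6 = 190.6 → 191
  B: 182 + 0.3×(255−182) = 182 + 21.9 = 203.9 → 204
  → #B3BFCC
67% tone:
  R: 146 + 0.67×(128−146) = 146 − 12.06 = 133.94 → 134
  G: 163 − 23.45 = 139.55 → 140
  B: 182 + 0.67×(128−182) = 182 − 36.18 = 145.82 → 146
  → #868C92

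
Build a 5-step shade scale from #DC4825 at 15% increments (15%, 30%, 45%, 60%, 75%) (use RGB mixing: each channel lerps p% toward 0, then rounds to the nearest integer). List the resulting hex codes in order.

#BB3D1F, #9A321A, #792814, #581D0F, #371209

#DC4825 is rgb(220, 72, 37).
15%: (220 − 33 = 187→187, 72 − 10.8 = 61.2→61, 37 − 5.55 = 31.45→31) → #BB3D1F
30%: (220 − 66 = 154→154, 72 − 21.6 = 50.4→50, 37 − 11.1 = 25.9→26) → #9A321A
45%: (220 − 99 = 121→121, 72 − 32.4 = 39.6→40, 37 − 16.65 = 20.35→20) → #792814
60%: (220 − 132 = 88→88, 72 − 43.2 = 28.8→29, 37 − 22.2 = 14.8→15) → #581D0F
75%: (220 − 165 = 55→55, 72 − 54 = 18→18, 37 − 27.75 = 9.25→9) → #371209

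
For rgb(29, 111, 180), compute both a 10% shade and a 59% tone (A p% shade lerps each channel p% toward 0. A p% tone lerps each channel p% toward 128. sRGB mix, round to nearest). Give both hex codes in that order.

10% shade:
  R: 29 − 2.9 = 26.1 → 26
  G: 111 + 0.1×(0−111) = 111 − 11.1 = 99.9 → 100
  B: 180 + 0.1×(0−180) = 180 − 18 = 162 → 162
  → #1A64A2
59% tone:
  R: 29 + 0.59×(128−29) = 29 + 58.41 = 87.41 → 87
  G: 111 + 0.59×(128−111) = 111 + 10.03 = 121.03 → 121
  B: 180 − 30.68 = 149.32 → 149
  → #577995

#1A64A2, #577995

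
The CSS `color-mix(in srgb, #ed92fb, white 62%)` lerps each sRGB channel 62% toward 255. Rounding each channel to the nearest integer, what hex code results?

#ed92fb is rgb(237, 146, 251).
Lerp each channel 62% toward 255:
  R: 237 + 11.16 = 248.16 → 248
  G: 146 + 0.62×(255−146) = 146 + 67.58 = 213.58 → 214
  B: 251 + 0.62×(255−251) = 251 + 2.48 = 253.48 → 253
rgb(248, 214, 253) = #f8d6fd.

#f8d6fd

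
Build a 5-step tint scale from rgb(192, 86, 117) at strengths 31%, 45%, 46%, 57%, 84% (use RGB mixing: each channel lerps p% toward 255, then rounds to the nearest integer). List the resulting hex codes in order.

#D48AA0, #DCA2B3, #DDA4B4, #E4B6C4, #F5E4E9

31%: (192 + 19.53 = 211.53→212, 86 + 52.39 = 138.39→138, 117 + 42.78 = 159.78→160) → #D48AA0
45%: (192 + 28.35 = 220.35→220, 86 + 76.05 = 162.05→162, 117 + 62.1 = 179.1→179) → #DCA2B3
46%: (192 + 28.98 = 220.98→221, 86 + 77.74 = 163.74→164, 117 + 63.48 = 180.48→180) → #DDA4B4
57%: (192 + 35.91 = 227.91→228, 86 + 96.33 = 182.33→182, 117 + 78.66 = 195.66→196) → #E4B6C4
84%: (192 + 52.92 = 244.92→245, 86 + 141.96 = 227.96→228, 117 + 115.92 = 232.92→233) → #F5E4E9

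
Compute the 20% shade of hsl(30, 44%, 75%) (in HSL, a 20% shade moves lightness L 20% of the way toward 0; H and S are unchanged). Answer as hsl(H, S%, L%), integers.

hsl(30, 44%, 60%)

L moves 20% from 75 toward 0: 75 − 15 = 60 → 60.
H and S are unchanged.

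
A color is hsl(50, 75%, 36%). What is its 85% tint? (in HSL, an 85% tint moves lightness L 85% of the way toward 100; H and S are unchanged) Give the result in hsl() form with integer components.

L moves 85% from 36 toward 100: 36 + 54.4 = 90.4 → 90.
H and S are unchanged.

hsl(50, 75%, 90%)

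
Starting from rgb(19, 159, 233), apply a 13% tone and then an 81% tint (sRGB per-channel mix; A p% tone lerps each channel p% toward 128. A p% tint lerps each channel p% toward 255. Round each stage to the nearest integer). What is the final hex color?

#d5ecf8

A 13% tone moves each channel 13% toward 128:
  R: 19 + 0.13×(128−19) = 19 + 14.17 = 33.17 → 33
  G: 159 + 0.13×(128−159) = 159 − 4.03 = 154.97 → 155
  B: 233 − 13.65 = 219.35 → 219
After the tone: rgb(33, 155, 219) = #219bdb.
Per channel, c → c + 0.81(255 − c):
  R: 33 + 179.82 = 212.82 → 213
  G: 155 + 81 = 236 → 236
  B: 219 + 0.81×(255−219) = 219 + 29.16 = 248.16 → 248
rgb(213, 236, 248) = #d5ecf8.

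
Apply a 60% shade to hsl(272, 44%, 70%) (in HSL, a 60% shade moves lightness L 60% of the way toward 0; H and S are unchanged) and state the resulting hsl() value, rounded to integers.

hsl(272, 44%, 28%)

L moves 60% from 70 toward 0: 70 − 42 = 28 → 28.
H and S are unchanged.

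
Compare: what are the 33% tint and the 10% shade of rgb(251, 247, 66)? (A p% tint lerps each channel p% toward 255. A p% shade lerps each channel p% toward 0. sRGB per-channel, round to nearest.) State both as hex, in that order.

33% tint:
  R: 251 + 0.33×(255−251) = 251 + 1.32 = 252.32 → 252
  G: 247 + 2.64 = 249.64 → 250
  B: 66 + 0.33×(255−66) = 66 + 62.37 = 128.37 → 128
  → #FCFA80
10% shade:
  R: 251 − 25.1 = 225.9 → 226
  G: 247 + 0.1×(0−247) = 247 − 24.7 = 222.3 → 222
  B: 66 + 0.1×(0−66) = 66 − 6.6 = 59.4 → 59
  → #E2DE3B

#FCFA80, #E2DE3B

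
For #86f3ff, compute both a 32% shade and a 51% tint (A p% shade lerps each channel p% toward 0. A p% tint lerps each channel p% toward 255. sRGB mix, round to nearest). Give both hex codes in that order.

#5ba5ad, #c4f9ff

#86f3ff is rgb(134, 243, 255).
32% shade:
  R: 134 − 42.88 = 91.12 → 91
  G: 243 + 0.32×(0−243) = 243 − 77.76 = 165.24 → 165
  B: 255 + 0.32×(0−255) = 255 − 81.6 = 173.4 → 173
  → #5ba5ad
51% tint:
  R: 134 + 61.71 = 195.71 → 196
  G: 243 + 0.51×(255−243) = 243 + 6.12 = 249.12 → 249
  B: 255 + 0.51×(255−255) = 255 + 0 = 255 → 255
  → #c4f9ff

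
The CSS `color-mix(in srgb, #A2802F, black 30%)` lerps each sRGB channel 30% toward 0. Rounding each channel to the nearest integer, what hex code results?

#715A21

#A2802F is rgb(162, 128, 47).
Per channel, c → c + 0.3(0 − c):
  R: 162 − 48.6 = 113.4 → 113
  G: 128 + 0.3×(0−128) = 128 − 38.4 = 89.6 → 90
  B: 47 + 0.3×(0−47) = 47 − 14.1 = 32.9 → 33
rgb(113, 90, 33) = #715A21.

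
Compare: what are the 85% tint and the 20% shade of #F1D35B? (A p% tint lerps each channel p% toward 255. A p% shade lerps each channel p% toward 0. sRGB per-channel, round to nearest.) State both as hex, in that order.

#FDF8E6, #C1A949

#F1D35B is rgb(241, 211, 91).
85% tint:
  R: 241 + 11.9 = 252.9 → 253
  G: 211 + 0.85×(255−211) = 211 + 37.4 = 248.4 → 248
  B: 91 + 139.4 = 230.4 → 230
  → #FDF8E6
20% shade:
  R: 241 − 48.2 = 192.8 → 193
  G: 211 + 0.2×(0−211) = 211 − 42.2 = 168.8 → 169
  B: 91 + 0.2×(0−91) = 91 − 18.2 = 72.8 → 73
  → #C1A949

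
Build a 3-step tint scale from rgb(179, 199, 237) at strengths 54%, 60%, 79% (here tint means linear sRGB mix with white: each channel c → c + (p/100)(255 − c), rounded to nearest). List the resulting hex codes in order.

#DCE5F7, #E1E9F8, #EFF3FB

54%: (179 + 41.04 = 220.04→220, 199 + 30.24 = 229.24→229, 237 + 9.72 = 246.72→247) → #DCE5F7
60%: (179 + 45.6 = 224.6→225, 199 + 33.6 = 232.6→233, 237 + 10.8 = 247.8→248) → #E1E9F8
79%: (179 + 60.04 = 239.04→239, 199 + 44.24 = 243.24→243, 237 + 14.22 = 251.22→251) → #EFF3FB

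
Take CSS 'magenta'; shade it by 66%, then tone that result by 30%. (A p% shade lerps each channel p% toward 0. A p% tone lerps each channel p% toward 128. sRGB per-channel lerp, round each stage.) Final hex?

CSS magenta is rgb(255, 0, 255).
Per channel, c → c + 0.66(0 − c):
  R: 255 + 0.66×(0−255) = 255 − 168.3 = 86.7 → 87
  G: 0 + 0.66×(0−0) = 0 + 0 = 0 → 0
  B: 255 + 0.66×(0−255) = 255 − 168.3 = 86.7 → 87
After the shade: rgb(87, 0, 87) = #570057.
A 30% tone moves each channel 30% toward 128:
  R: 87 + 0.3×(128−87) = 87 + 12.3 = 99.3 → 99
  G: 0 + 0.3×(128−0) = 0 + 38.4 = 38.4 → 38
  B: 87 + 12.3 = 99.3 → 99
rgb(99, 38, 99) = #632663.

#632663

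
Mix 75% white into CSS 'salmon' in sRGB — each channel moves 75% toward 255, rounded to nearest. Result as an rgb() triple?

CSS salmon is rgb(250, 128, 114).
Per channel, c → c + 0.75(255 − c):
  R: 250 + 0.75×(255−250) = 250 + 3.75 = 253.75 → 254
  G: 128 + 0.75×(255−128) = 128 + 95.25 = 223.25 → 223
  B: 114 + 0.75×(255−114) = 114 + 105.75 = 219.75 → 220

rgb(254, 223, 220)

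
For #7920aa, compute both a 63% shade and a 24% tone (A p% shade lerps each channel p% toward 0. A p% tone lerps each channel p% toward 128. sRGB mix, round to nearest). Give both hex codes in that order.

#2d0c3f, #7b37a0

#7920aa is rgb(121, 32, 170).
63% shade:
  R: 121 + 0.63×(0−121) = 121 − 76.23 = 44.77 → 45
  G: 32 + 0.63×(0−32) = 32 − 20.16 = 11.84 → 12
  B: 170 − 107.1 = 62.9 → 63
  → #2d0c3f
24% tone:
  R: 121 + 1.68 = 122.68 → 123
  G: 32 + 23.04 = 55.04 → 55
  B: 170 − 10.08 = 159.92 → 160
  → #7b37a0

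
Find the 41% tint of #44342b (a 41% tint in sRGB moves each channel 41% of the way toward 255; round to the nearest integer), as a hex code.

#918782

#44342b is rgb(68, 52, 43).
A 41% tint moves each channel 41% toward 255:
  R: 68 + 76.67 = 144.67 → 145
  G: 52 + 83.23 = 135.23 → 135
  B: 43 + 0.41×(255−43) = 43 + 86.92 = 129.92 → 130
rgb(145, 135, 130) = #918782.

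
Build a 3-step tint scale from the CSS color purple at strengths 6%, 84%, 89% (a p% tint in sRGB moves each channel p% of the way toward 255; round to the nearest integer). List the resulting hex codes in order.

CSS purple is rgb(128, 0, 128).
6%: (128 + 7.62 = 135.62→136, 0 + 15.3 = 15.3→15, 128 + 7.62 = 135.62→136) → #880F88
84%: (128 + 106.68 = 234.68→235, 0 + 214.2 = 214.2→214, 128 + 106.68 = 234.68→235) → #EBD6EB
89%: (128 + 113.03 = 241.03→241, 0 + 226.95 = 226.95→227, 128 + 113.03 = 241.03→241) → #F1E3F1

#880F88, #EBD6EB, #F1E3F1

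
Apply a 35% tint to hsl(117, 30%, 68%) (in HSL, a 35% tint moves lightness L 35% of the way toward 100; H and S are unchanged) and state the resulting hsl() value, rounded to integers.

hsl(117, 30%, 79%)

L moves 35% from 68 toward 100: 68 + 11.2 = 79.2 → 79.
H and S are unchanged.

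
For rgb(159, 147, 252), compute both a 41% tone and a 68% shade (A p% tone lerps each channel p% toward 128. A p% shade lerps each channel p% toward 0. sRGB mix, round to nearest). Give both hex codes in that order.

#928bc9, #332f51

41% tone:
  R: 159 − 12.71 = 146.29 → 146
  G: 147 − 7.79 = 139.21 → 139
  B: 252 − 50.84 = 201.16 → 201
  → #928bc9
68% shade:
  R: 159 + 0.68×(0−159) = 159 − 108.12 = 50.88 → 51
  G: 147 + 0.68×(0−147) = 147 − 99.96 = 47.04 → 47
  B: 252 + 0.68×(0−252) = 252 − 171.36 = 80.64 → 81
  → #332f51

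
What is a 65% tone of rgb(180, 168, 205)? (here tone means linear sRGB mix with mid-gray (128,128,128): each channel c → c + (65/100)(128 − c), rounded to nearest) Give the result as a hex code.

Lerp each channel 65% toward 128:
  R: 180 − 33.8 = 146.2 → 146
  G: 168 + 0.65×(128−168) = 168 − 26 = 142 → 142
  B: 205 − 50.05 = 154.95 → 155
rgb(146, 142, 155) = #928E9B.

#928E9B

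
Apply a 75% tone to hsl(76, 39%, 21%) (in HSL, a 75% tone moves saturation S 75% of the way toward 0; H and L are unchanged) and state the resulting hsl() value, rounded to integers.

hsl(76, 10%, 21%)

S moves 75% from 39 toward 0: 39 − 29.25 = 9.75 → 10.
H and L are unchanged.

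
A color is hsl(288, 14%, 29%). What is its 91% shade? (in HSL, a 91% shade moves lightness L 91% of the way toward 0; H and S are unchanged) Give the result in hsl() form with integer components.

L moves 91% from 29 toward 0: 29 − 26.39 = 2.61 → 3.
H and S are unchanged.

hsl(288, 14%, 3%)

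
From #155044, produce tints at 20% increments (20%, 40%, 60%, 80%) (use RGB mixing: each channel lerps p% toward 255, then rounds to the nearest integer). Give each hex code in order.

#447369, #73968F, #A1B9B4, #D0DCDA

#155044 is rgb(21, 80, 68).
20%: (21 + 46.8 = 67.8→68, 80 + 35 = 115→115, 68 + 37.4 = 105.4→105) → #447369
40%: (21 + 93.6 = 114.6→115, 80 + 70 = 150→150, 68 + 74.8 = 142.8→143) → #73968F
60%: (21 + 140.4 = 161.4→161, 80 + 105 = 185→185, 68 + 112.2 = 180.2→180) → #A1B9B4
80%: (21 + 187.2 = 208.2→208, 80 + 140 = 220→220, 68 + 149.6 = 217.6→218) → #D0DCDA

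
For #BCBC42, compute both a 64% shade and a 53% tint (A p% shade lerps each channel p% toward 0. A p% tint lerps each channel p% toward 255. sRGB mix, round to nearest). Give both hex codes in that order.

#444418, #E0E0A6

#BCBC42 is rgb(188, 188, 66).
64% shade:
  R: 188 − 120.32 = 67.68 → 68
  G: 188 − 120.32 = 67.68 → 68
  B: 66 + 0.64×(0−66) = 66 − 42.24 = 23.76 → 24
  → #444418
53% tint:
  R: 188 + 0.53×(255−188) = 188 + 35.51 = 223.51 → 224
  G: 188 + 35.51 = 223.51 → 224
  B: 66 + 100.17 = 166.17 → 166
  → #E0E0A6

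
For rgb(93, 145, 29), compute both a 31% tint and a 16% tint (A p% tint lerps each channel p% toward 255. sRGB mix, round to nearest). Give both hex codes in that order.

31% tint:
  R: 93 + 0.31×(255−93) = 93 + 50.22 = 143.22 → 143
  G: 145 + 0.31×(255−145) = 145 + 34.1 = 179.1 → 179
  B: 29 + 0.31×(255−29) = 29 + 70.06 = 99.06 → 99
  → #8FB363
16% tint:
  R: 93 + 0.16×(255−93) = 93 + 25.92 = 118.92 → 119
  G: 145 + 17.6 = 162.6 → 163
  B: 29 + 36.16 = 65.16 → 65
  → #77A341

#8FB363, #77A341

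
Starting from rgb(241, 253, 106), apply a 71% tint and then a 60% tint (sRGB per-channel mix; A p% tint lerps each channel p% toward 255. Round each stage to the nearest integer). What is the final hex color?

#FDFFEE

Per channel, c → c + 0.71(255 − c):
  R: 241 + 9.94 = 250.94 → 251
  G: 253 + 1.42 = 254.42 → 254
  B: 106 + 0.71×(255−106) = 106 + 105.79 = 211.79 → 212
After the tint: rgb(251, 254, 212) = #FBFED4.
Per channel, c → c + 0.6(255 − c):
  R: 251 + 2.4 = 253.4 → 253
  G: 254 + 0.6 = 254.6 → 255
  B: 212 + 25.8 = 237.8 → 238
rgb(253, 255, 238) = #FDFFEE.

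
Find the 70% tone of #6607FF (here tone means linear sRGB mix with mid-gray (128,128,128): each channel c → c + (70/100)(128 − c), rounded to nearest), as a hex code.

#785CA6

#6607FF is rgb(102, 7, 255).
Lerp each channel 70% toward 128:
  R: 102 + 0.7×(128−102) = 102 + 18.2 = 120.2 → 120
  G: 7 + 84.7 = 91.7 → 92
  B: 255 − 88.9 = 166.1 → 166
rgb(120, 92, 166) = #785CA6.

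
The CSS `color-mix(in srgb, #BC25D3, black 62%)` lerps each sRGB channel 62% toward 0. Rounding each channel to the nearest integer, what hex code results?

#BC25D3 is rgb(188, 37, 211).
Per channel, c → c + 0.62(0 − c):
  R: 188 + 0.62×(0−188) = 188 − 116.56 = 71.44 → 71
  G: 37 + 0.62×(0−37) = 37 − 22.94 = 14.06 → 14
  B: 211 + 0.62×(0−211) = 211 − 130.82 = 80.18 → 80
rgb(71, 14, 80) = #470E50.

#470E50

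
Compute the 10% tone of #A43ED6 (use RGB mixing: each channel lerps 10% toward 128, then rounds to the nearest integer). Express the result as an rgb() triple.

rgb(160, 69, 205)

#A43ED6 is rgb(164, 62, 214).
Lerp each channel 10% toward 128:
  R: 164 − 3.6 = 160.4 → 160
  G: 62 + 0.1×(128−62) = 62 + 6.6 = 68.6 → 69
  B: 214 + 0.1×(128−214) = 214 − 8.6 = 205.4 → 205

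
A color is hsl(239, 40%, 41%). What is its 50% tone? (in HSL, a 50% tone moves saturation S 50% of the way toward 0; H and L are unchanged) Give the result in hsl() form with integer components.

hsl(239, 20%, 41%)

S moves 50% from 40 toward 0: 40 − 20 = 20 → 20.
H and L are unchanged.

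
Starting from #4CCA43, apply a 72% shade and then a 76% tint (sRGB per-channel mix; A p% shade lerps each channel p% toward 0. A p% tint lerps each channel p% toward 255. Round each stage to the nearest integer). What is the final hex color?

#4CCA43 is rgb(76, 202, 67).
A 72% shade moves each channel 72% toward 0:
  R: 76 − 54.72 = 21.28 → 21
  G: 202 + 0.72×(0−202) = 202 − 145.44 = 56.56 → 57
  B: 67 + 0.72×(0−67) = 67 − 48.24 = 18.76 → 19
After the shade: rgb(21, 57, 19) = #153913.
Lerp each channel 76% toward 255:
  R: 21 + 0.76×(255−21) = 21 + 177.84 = 198.84 → 199
  G: 57 + 0.76×(255−57) = 57 + 150.48 = 207.48 → 207
  B: 19 + 179.36 = 198.36 → 198
rgb(199, 207, 198) = #C7CFC6.

#C7CFC6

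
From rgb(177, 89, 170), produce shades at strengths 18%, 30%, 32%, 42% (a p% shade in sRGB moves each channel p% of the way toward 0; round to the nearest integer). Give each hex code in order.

18%: (177 − 31.86 = 145.14→145, 89 − 16.02 = 72.98→73, 170 − 30.6 = 139.4→139) → #91498B
30%: (177 − 53.1 = 123.9→124, 89 − 26.7 = 62.3→62, 170 − 51 = 119→119) → #7C3E77
32%: (177 − 56.64 = 120.36→120, 89 − 28.48 = 60.52→61, 170 − 54.4 = 115.6→116) → #783D74
42%: (177 − 74.34 = 102.66→103, 89 − 37.38 = 51.62→52, 170 − 71.4 = 98.6→99) → #673463

#91498B, #7C3E77, #783D74, #673463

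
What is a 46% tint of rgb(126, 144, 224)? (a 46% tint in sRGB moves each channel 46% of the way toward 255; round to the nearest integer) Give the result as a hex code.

#B9C3EE

Per channel, c → c + 0.46(255 − c):
  R: 126 + 0.46×(255−126) = 126 + 59.34 = 185.34 → 185
  G: 144 + 0.46×(255−144) = 144 + 51.06 = 195.06 → 195
  B: 224 + 0.46×(255−224) = 224 + 14.26 = 238.26 → 238
rgb(185, 195, 238) = #B9C3EE.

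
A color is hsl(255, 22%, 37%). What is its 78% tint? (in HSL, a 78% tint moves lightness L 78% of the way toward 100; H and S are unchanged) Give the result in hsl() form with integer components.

hsl(255, 22%, 86%)

L moves 78% from 37 toward 100: 37 + 49.14 = 86.14 → 86.
H and S are unchanged.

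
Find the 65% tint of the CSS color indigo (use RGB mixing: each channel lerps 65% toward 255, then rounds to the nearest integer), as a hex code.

CSS indigo is rgb(75, 0, 130).
Lerp each channel 65% toward 255:
  R: 75 + 117 = 192 → 192
  G: 0 + 0.65×(255−0) = 0 + 165.75 = 165.75 → 166
  B: 130 + 81.25 = 211.25 → 211
rgb(192, 166, 211) = #C0A6D3.

#C0A6D3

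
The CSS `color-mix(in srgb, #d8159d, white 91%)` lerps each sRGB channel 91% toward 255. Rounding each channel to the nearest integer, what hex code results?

#d8159d is rgb(216, 21, 157).
Per channel, c → c + 0.91(255 − c):
  R: 216 + 0.91×(255−216) = 216 + 35.49 = 251.49 → 251
  G: 21 + 212.94 = 233.94 → 234
  B: 157 + 0.91×(255−157) = 157 + 89.18 = 246.18 → 246
rgb(251, 234, 246) = #fbeaf6.

#fbeaf6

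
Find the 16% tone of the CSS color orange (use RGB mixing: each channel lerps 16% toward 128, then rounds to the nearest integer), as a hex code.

#EB9F14

CSS orange is rgb(255, 165, 0).
A 16% tone moves each channel 16% toward 128:
  R: 255 + 0.16×(128−255) = 255 − 20.32 = 234.68 → 235
  G: 165 + 0.16×(128−165) = 165 − 5.92 = 159.08 → 159
  B: 0 + 20.48 = 20.48 → 20
rgb(235, 159, 20) = #EB9F14.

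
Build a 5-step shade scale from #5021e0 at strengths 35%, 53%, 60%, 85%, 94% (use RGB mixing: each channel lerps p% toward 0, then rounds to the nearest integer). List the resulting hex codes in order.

#5021e0 is rgb(80, 33, 224).
35%: (80 − 28 = 52→52, 33 − 11.55 = 21.45→21, 224 − 78.4 = 145.6→146) → #341592
53%: (80 − 42.4 = 37.6→38, 33 − 17.49 = 15.51→16, 224 − 118.72 = 105.28→105) → #261069
60%: (80 − 48 = 32→32, 33 − 19.8 = 13.2→13, 224 − 134.4 = 89.6→90) → #200d5a
85%: (80 − 68 = 12→12, 33 − 28.05 = 4.95→5, 224 − 190.4 = 33.6→34) → #0c0522
94%: (80 − 75.2 = 4.8→5, 33 − 31.02 = 1.98→2, 224 − 210.56 = 13.44→13) → #05020d

#341592, #261069, #200d5a, #0c0522, #05020d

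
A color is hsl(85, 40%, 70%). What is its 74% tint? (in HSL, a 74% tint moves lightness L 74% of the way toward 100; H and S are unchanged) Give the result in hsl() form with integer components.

L moves 74% from 70 toward 100: 70 + 22.2 = 92.2 → 92.
H and S are unchanged.

hsl(85, 40%, 92%)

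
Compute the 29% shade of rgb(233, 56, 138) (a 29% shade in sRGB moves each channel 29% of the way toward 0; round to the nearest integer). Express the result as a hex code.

Per channel, c → c + 0.29(0 − c):
  R: 233 + 0.29×(0−233) = 233 − 67.57 = 165.43 → 165
  G: 56 − 16.24 = 39.76 → 40
  B: 138 − 40.02 = 97.98 → 98
rgb(165, 40, 98) = #a52862.

#a52862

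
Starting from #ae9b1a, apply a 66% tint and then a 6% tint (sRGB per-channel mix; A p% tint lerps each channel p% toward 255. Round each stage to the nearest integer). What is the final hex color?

#ae9b1a is rgb(174, 155, 26).
Lerp each channel 66% toward 255:
  R: 174 + 53.46 = 227.46 → 227
  G: 155 + 0.66×(255−155) = 155 + 66 = 221 → 221
  B: 26 + 0.66×(255−26) = 26 + 151.14 = 177.14 → 177
After the tint: rgb(227, 221, 177) = #e3ddb1.
A 6% tint moves each channel 6% toward 255:
  R: 227 + 1.68 = 228.68 → 229
  G: 221 + 2.04 = 223.04 → 223
  B: 177 + 0.06×(255−177) = 177 + 4.68 = 181.68 → 182
rgb(229, 223, 182) = #e5dfb6.

#e5dfb6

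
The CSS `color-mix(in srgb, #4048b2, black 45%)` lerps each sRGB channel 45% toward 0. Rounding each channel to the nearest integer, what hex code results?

#232862

#4048b2 is rgb(64, 72, 178).
Lerp each channel 45% toward 0:
  R: 64 + 0.45×(0−64) = 64 − 28.8 = 35.2 → 35
  G: 72 − 32.4 = 39.6 → 40
  B: 178 − 80.1 = 97.9 → 98
rgb(35, 40, 98) = #232862.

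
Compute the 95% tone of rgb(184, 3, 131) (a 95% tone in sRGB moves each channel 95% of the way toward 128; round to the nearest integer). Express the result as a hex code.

#837a80

A 95% tone moves each channel 95% toward 128:
  R: 184 + 0.95×(128−184) = 184 − 53.2 = 130.8 → 131
  G: 3 + 118.75 = 121.75 → 122
  B: 131 + 0.95×(128−131) = 131 − 2.85 = 128.15 → 128
rgb(131, 122, 128) = #837a80.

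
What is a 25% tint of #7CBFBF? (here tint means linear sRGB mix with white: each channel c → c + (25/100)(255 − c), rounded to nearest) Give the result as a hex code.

#9DCFCF

#7CBFBF is rgb(124, 191, 191).
A 25% tint moves each channel 25% toward 255:
  R: 124 + 32.75 = 156.75 → 157
  G: 191 + 0.25×(255−191) = 191 + 16 = 207 → 207
  B: 191 + 0.25×(255−191) = 191 + 16 = 207 → 207
rgb(157, 207, 207) = #9DCFCF.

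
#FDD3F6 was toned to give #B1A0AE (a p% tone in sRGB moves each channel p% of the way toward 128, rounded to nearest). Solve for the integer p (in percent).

61%

#FDD3F6 is rgb(253, 211, 246); #B1A0AE is rgb(177, 160, 174).
On the R channel (widest range): 177 ≈ 253 + (p/100)(128 − 253), so p ≈ 100×(177 − 253)/(128 − 253) = -7600/-125 = 60.80.
p = 61 reproduces all three channels after rounding.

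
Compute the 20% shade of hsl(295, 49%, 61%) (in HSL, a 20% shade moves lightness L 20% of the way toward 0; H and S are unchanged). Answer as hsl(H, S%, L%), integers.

hsl(295, 49%, 49%)

L moves 20% from 61 toward 0: 61 − 12.2 = 48.8 → 49.
H and S are unchanged.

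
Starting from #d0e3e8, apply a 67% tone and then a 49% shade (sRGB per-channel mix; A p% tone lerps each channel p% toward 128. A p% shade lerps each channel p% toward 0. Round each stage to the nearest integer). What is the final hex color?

#d0e3e8 is rgb(208, 227, 232).
A 67% tone moves each channel 67% toward 128:
  R: 208 + 0.67×(128−208) = 208 − 53.6 = 154.4 → 154
  G: 227 + 0.67×(128−227) = 227 − 66.33 = 160.67 → 161
  B: 232 − 69.68 = 162.32 → 162
After the tone: rgb(154, 161, 162) = #9aa1a2.
A 49% shade moves each channel 49% toward 0:
  R: 154 − 75.46 = 78.54 → 79
  G: 161 − 78.89 = 82.11 → 82
  B: 162 + 0.49×(0−162) = 162 − 79.38 = 82.62 → 83
rgb(79, 82, 83) = #4f5253.

#4f5253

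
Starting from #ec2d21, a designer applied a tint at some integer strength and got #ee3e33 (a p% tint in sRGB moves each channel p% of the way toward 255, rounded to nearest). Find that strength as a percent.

#ec2d21 is rgb(236, 45, 33); #ee3e33 is rgb(238, 62, 51).
On the B channel (widest range): 51 ≈ 33 + (p/100)(255 − 33), so p ≈ 100×(51 − 33)/(255 − 33) = 1800/222 = 8.11.
p = 8 reproduces all three channels after rounding.

8%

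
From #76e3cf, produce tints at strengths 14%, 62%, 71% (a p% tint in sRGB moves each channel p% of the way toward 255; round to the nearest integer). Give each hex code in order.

#76e3cf is rgb(118, 227, 207).
14%: (118 + 19.18 = 137.18→137, 227 + 3.92 = 230.92→231, 207 + 6.72 = 213.72→214) → #89e7d6
62%: (118 + 84.94 = 202.94→203, 227 + 17.36 = 244.36→244, 207 + 29.76 = 236.76→237) → #cbf4ed
71%: (118 + 97.27 = 215.27→215, 227 + 19.88 = 246.88→247, 207 + 34.08 = 241.08→241) → #d7f7f1

#89e7d6, #cbf4ed, #d7f7f1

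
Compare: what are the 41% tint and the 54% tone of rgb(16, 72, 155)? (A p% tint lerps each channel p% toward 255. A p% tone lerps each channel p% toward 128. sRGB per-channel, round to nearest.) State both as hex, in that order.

41% tint:
  R: 16 + 97.99 = 113.99 → 114
  G: 72 + 0.41×(255−72) = 72 + 75.03 = 147.03 → 147
  B: 155 + 41 = 196 → 196
  → #7293c4
54% tone:
  R: 16 + 0.54×(128−16) = 16 + 60.48 = 76.48 → 76
  G: 72 + 0.54×(128−72) = 72 + 30.24 = 102.24 → 102
  B: 155 − 14.58 = 140.42 → 140
  → #4c668c

#7293c4, #4c668c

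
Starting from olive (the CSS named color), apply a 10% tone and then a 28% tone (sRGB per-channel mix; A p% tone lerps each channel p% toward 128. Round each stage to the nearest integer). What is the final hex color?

CSS olive is rgb(128, 128, 0).
Per channel, c → c + 0.1(128 − c):
  R: 128 + 0.1×(128−128) = 128 + 0 = 128 → 128
  G: 128 + 0.1×(128−128) = 128 + 0 = 128 → 128
  B: 0 + 0.1×(128−0) = 0 + 12.8 = 12.8 → 13
After the tone: rgb(128, 128, 13) = #80800D.
Lerp each channel 28% toward 128:
  R: 128 + 0.28×(128−128) = 128 + 0 = 128 → 128
  G: 128 + 0 = 128 → 128
  B: 13 + 0.28×(128−13) = 13 + 32.2 = 45.2 → 45
rgb(128, 128, 45) = #80802D.

#80802D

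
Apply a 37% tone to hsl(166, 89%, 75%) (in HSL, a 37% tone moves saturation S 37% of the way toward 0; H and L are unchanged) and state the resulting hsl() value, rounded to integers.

hsl(166, 56%, 75%)

S moves 37% from 89 toward 0: 89 − 32.93 = 56.07 → 56.
H and L are unchanged.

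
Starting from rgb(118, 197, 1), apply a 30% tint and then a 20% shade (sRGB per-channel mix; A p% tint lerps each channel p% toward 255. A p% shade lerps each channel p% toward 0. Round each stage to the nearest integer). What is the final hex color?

#7fab3e

A 30% tint moves each channel 30% toward 255:
  R: 118 + 0.3×(255−118) = 118 + 41.1 = 159.1 → 159
  G: 197 + 0.3×(255−197) = 197 + 17.4 = 214.4 → 214
  B: 1 + 76.2 = 77.2 → 77
After the tint: rgb(159, 214, 77) = #9fd64d.
Lerp each channel 20% toward 0:
  R: 159 + 0.2×(0−159) = 159 − 31.8 = 127.2 → 127
  G: 214 + 0.2×(0−214) = 214 − 42.8 = 171.2 → 171
  B: 77 + 0.2×(0−77) = 77 − 15.4 = 61.6 → 62
rgb(127, 171, 62) = #7fab3e.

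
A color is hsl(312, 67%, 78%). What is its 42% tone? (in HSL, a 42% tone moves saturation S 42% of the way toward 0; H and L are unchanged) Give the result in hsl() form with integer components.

hsl(312, 39%, 78%)

S moves 42% from 67 toward 0: 67 − 28.14 = 38.86 → 39.
H and L are unchanged.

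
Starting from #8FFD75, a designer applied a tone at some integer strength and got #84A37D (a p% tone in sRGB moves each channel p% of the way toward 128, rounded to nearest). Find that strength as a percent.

72%

#8FFD75 is rgb(143, 253, 117); #84A37D is rgb(132, 163, 125).
On the G channel (widest range): 163 ≈ 253 + (p/100)(128 − 253), so p ≈ 100×(163 − 253)/(128 − 253) = -9000/-125 = 72.00.
p = 72 reproduces all three channels after rounding.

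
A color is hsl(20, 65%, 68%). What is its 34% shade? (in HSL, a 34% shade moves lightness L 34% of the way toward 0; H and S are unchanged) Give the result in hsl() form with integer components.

L moves 34% from 68 toward 0: 68 − 23.12 = 44.88 → 45.
H and S are unchanged.

hsl(20, 65%, 45%)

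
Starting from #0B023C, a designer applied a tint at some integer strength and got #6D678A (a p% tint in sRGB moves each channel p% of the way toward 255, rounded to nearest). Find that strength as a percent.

40%

#0B023C is rgb(11, 2, 60); #6D678A is rgb(109, 103, 138).
On the G channel (widest range): 103 ≈ 2 + (p/100)(255 − 2), so p ≈ 100×(103 − 2)/(255 − 2) = 10100/253 = 39.92.
p = 40 reproduces all three channels after rounding.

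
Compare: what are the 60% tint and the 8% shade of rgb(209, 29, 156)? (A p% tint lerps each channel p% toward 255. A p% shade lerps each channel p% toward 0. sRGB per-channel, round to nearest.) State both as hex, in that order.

60% tint:
  R: 209 + 0.6×(255−209) = 209 + 27.6 = 236.6 → 237
  G: 29 + 0.6×(255−29) = 29 + 135.6 = 164.6 → 165
  B: 156 + 0.6×(255−156) = 156 + 59.4 = 215.4 → 215
  → #EDA5D7
8% shade:
  R: 209 + 0.08×(0−209) = 209 − 16.72 = 192.28 → 192
  G: 29 − 2.32 = 26.68 → 27
  B: 156 + 0.08×(0−156) = 156 − 12.48 = 143.52 → 144
  → #C01B90

#EDA5D7, #C01B90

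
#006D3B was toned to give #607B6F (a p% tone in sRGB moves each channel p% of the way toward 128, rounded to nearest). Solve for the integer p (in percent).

#006D3B is rgb(0, 109, 59); #607B6F is rgb(96, 123, 111).
On the R channel (widest range): 96 ≈ 0 + (p/100)(128 − 0), so p ≈ 100×(96 − 0)/(128 − 0) = 9600/128 = 75.00.
p = 75 reproduces all three channels after rounding.

75%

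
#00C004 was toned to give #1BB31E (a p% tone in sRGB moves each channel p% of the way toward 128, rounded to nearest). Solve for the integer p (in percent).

21%

#00C004 is rgb(0, 192, 4); #1BB31E is rgb(27, 179, 30).
On the R channel (widest range): 27 ≈ 0 + (p/100)(128 − 0), so p ≈ 100×(27 − 0)/(128 − 0) = 2700/128 = 21.09.
p = 21 reproduces all three channels after rounding.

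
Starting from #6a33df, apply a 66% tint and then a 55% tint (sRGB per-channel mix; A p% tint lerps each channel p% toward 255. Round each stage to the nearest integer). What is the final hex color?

#6a33df is rgb(106, 51, 223).
A 66% tint moves each channel 66% toward 255:
  R: 106 + 0.66×(255−106) = 106 + 98.34 = 204.34 → 204
  G: 51 + 134.64 = 185.64 → 186
  B: 223 + 21.12 = 244.12 → 244
After the tint: rgb(204, 186, 244) = #ccbaf4.
Per channel, c → c + 0.55(255 − c):
  R: 204 + 28.05 = 232.05 → 232
  G: 186 + 0.55×(255−186) = 186 + 37.95 = 223.95 → 224
  B: 244 + 0.55×(255−244) = 244 + 6.05 = 250.05 → 250
rgb(232, 224, 250) = #e8e0fa.

#e8e0fa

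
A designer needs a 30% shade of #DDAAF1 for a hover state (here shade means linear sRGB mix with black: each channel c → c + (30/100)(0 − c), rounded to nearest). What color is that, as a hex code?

#DDAAF1 is rgb(221, 170, 241).
Per channel, c → c + 0.3(0 − c):
  R: 221 + 0.3×(0−221) = 221 − 66.3 = 154.7 → 155
  G: 170 + 0.3×(0−170) = 170 − 51 = 119 → 119
  B: 241 − 72.3 = 168.7 → 169
rgb(155, 119, 169) = #9B77A9.

#9B77A9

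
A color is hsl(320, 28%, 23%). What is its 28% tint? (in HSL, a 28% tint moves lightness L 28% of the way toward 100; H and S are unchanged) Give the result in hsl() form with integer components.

hsl(320, 28%, 45%)

L moves 28% from 23 toward 100: 23 + 21.56 = 44.56 → 45.
H and S are unchanged.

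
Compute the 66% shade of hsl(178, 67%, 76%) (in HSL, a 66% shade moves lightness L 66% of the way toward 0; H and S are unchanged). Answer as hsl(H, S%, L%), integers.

L moves 66% from 76 toward 0: 76 − 50.16 = 25.84 → 26.
H and S are unchanged.

hsl(178, 67%, 26%)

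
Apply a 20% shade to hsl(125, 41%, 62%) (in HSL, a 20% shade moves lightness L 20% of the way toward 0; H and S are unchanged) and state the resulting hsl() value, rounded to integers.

hsl(125, 41%, 50%)

L moves 20% from 62 toward 0: 62 − 12.4 = 49.6 → 50.
H and S are unchanged.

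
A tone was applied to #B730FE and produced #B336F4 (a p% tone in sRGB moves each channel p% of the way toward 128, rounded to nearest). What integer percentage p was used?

8%

#B730FE is rgb(183, 48, 254); #B336F4 is rgb(179, 54, 244).
On the B channel (widest range): 244 ≈ 254 + (p/100)(128 − 254), so p ≈ 100×(244 − 254)/(128 − 254) = -1000/-126 = 7.94.
p = 8 reproduces all three channels after rounding.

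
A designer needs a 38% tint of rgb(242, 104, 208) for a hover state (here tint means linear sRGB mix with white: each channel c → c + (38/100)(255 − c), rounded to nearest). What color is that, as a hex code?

Lerp each channel 38% toward 255:
  R: 242 + 0.38×(255−242) = 242 + 4.94 = 246.94 → 247
  G: 104 + 0.38×(255−104) = 104 + 57.38 = 161.38 → 161
  B: 208 + 17.86 = 225.86 → 226
rgb(247, 161, 226) = #f7a1e2.

#f7a1e2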